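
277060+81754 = 358814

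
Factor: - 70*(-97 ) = 2^1*5^1*7^1*97^1 = 6790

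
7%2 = 1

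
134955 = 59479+75476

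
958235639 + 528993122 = 1487228761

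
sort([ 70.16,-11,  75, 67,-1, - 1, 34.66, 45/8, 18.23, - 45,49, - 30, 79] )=[-45, - 30, - 11, - 1,-1,45/8, 18.23, 34.66 , 49,67, 70.16,75, 79]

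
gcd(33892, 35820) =4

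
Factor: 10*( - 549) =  - 2^1*3^2*5^1 *61^1 = - 5490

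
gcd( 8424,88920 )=936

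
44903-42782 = 2121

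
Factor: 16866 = 2^1*3^2*937^1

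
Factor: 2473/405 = 3^( - 4)*5^ (-1 )* 2473^1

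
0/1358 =0 = 0.00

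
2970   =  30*99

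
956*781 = 746636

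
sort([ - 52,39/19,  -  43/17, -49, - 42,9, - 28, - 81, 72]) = [-81,-52,  -  49, - 42, -28 , -43/17, 39/19, 9, 72 ] 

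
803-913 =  - 110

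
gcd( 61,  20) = 1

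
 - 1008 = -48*21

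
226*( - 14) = - 3164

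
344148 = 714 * 482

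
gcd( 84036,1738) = 2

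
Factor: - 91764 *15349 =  - 1408485636 =-  2^2*3^2 * 2549^1*15349^1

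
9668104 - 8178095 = 1490009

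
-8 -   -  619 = 611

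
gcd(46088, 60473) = 7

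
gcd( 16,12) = 4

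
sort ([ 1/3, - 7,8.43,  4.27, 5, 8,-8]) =[ - 8, - 7,1/3 , 4.27,5 , 8, 8.43 ] 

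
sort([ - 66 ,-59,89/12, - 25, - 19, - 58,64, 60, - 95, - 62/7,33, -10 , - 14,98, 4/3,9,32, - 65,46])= [ - 95, - 66,  -  65, - 59 , - 58,-25, - 19, - 14, - 10, - 62/7, 4/3,89/12,9,32,33,46, 60,64, 98]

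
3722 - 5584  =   - 1862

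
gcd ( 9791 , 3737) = 1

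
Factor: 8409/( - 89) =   -  3^1* 89^(-1 )*2803^1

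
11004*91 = 1001364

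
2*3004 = 6008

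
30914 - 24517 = 6397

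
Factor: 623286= 2^1*3^2 * 31^1*1117^1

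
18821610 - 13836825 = 4984785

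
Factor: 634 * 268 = 2^3*67^1*317^1 = 169912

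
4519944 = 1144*3951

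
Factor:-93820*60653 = -5690464460 = -2^2 *5^1* 131^1*463^1 * 4691^1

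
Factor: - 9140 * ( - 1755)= 16040700 = 2^2*3^3*5^2*13^1*457^1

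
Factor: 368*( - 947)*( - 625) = 2^4 * 5^4 * 23^1*947^1 = 217810000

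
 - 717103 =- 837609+120506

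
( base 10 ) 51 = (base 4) 303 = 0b110011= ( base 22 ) 27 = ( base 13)3c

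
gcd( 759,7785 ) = 3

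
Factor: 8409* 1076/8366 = 4524042/4183 = 2^1*3^1*47^( - 1)*89^(  -  1)*269^1 * 2803^1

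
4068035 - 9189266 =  - 5121231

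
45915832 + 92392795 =138308627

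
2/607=2/607 =0.00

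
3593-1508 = 2085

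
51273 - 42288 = 8985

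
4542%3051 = 1491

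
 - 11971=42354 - 54325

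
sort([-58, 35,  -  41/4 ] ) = [  -  58, -41/4, 35]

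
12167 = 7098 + 5069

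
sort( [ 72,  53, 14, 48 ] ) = [14,48, 53,  72] 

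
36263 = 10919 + 25344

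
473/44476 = 473/44476 =0.01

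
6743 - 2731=4012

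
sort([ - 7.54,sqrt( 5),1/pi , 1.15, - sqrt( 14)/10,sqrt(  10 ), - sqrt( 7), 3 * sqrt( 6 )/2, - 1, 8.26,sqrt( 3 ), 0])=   [ - 7.54,-sqrt( 7 ), - 1,-sqrt( 14 ) /10, 0,1/pi,1.15,  sqrt (3 ),sqrt(5),  sqrt(10 ), 3*sqrt( 6 ) /2,8.26]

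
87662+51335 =138997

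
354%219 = 135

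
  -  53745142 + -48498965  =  -102244107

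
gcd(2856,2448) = 408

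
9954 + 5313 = 15267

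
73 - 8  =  65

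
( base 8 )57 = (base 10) 47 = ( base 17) 2d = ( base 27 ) 1k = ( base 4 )233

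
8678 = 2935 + 5743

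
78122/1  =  78122 = 78122.00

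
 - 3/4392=-1/1464=- 0.00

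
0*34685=0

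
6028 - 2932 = 3096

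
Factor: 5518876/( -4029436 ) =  - 11^1*125429^1*1007359^ ( - 1) =-1379719/1007359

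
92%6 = 2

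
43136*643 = 27736448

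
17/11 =1 + 6/11 = 1.55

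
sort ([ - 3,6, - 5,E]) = [ - 5, - 3, E, 6]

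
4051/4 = 1012+3/4 = 1012.75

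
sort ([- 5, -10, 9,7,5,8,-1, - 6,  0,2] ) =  [ - 10, - 6,-5, - 1,0,2, 5,7,8, 9 ] 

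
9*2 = 18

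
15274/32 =7637/16= 477.31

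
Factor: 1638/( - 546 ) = -3^1 = - 3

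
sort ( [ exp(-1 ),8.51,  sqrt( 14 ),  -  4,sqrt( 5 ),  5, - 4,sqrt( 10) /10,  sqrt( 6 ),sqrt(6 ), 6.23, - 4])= [ - 4,-4, - 4, sqrt( 10)/10,exp( - 1), sqrt(5 ), sqrt (6 ),sqrt(6),sqrt( 14), 5,6.23,  8.51]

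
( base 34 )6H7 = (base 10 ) 7521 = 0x1D61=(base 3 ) 101022120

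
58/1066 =29/533= 0.05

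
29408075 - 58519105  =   - 29111030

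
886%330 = 226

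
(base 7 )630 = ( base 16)13b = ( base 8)473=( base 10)315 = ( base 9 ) 380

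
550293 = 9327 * 59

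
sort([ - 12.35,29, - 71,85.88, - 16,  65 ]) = [  -  71, - 16, - 12.35, 29, 65, 85.88 ] 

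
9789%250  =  39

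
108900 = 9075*12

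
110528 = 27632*4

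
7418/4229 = 1 + 3189/4229= 1.75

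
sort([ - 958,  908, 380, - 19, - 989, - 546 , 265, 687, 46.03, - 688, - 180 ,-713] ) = [  -  989, - 958,  -  713,  -  688, - 546, - 180, - 19, 46.03, 265, 380, 687,908]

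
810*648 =524880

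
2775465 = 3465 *801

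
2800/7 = 400  =  400.00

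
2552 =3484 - 932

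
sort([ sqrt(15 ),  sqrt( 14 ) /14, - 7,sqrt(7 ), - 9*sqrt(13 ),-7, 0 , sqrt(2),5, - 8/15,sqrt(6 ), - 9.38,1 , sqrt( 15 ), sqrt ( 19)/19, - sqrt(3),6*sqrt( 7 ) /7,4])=[ - 9*sqrt(13) , - 9.38, - 7,-7, - sqrt(3 ), - 8/15, 0 , sqrt(19 ) /19,sqrt(14 ) /14, 1,  sqrt(2 ),6*sqrt ( 7 ) /7,sqrt(6 ),sqrt( 7 ), sqrt( 15 ) , sqrt (15), 4,5] 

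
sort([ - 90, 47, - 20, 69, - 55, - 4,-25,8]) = [ - 90, - 55, - 25,-20 , - 4,8,47,69]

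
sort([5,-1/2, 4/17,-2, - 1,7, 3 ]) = [-2 ,  -  1 , - 1/2,  4/17,3, 5, 7]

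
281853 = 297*949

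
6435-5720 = 715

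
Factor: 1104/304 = 69/19 = 3^1*19^ ( - 1 )*23^1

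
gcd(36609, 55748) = 1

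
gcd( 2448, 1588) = 4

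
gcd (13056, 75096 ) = 24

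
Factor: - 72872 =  - 2^3 * 9109^1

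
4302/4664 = 2151/2332 = 0.92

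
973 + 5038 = 6011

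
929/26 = 35+19/26 = 35.73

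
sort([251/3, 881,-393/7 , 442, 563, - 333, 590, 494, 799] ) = [ - 333 , - 393/7, 251/3,442, 494, 563, 590, 799, 881 ] 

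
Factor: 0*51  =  0^1 = 0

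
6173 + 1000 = 7173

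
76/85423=76/85423 = 0.00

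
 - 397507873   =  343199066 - 740706939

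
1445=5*289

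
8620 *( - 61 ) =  - 525820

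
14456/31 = 466 + 10/31  =  466.32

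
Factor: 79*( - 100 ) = - 7900 = - 2^2*5^2* 79^1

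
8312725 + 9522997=17835722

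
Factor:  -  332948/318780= - 47/45 = - 3^( - 2)*5^(-1 )*47^1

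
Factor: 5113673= 89^1*57457^1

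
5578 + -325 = 5253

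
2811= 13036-10225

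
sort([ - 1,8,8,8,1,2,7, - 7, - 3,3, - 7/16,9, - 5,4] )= [-7, - 5, - 3, - 1,-7/16,1 , 2,3,4, 7, 8, 8,8,9]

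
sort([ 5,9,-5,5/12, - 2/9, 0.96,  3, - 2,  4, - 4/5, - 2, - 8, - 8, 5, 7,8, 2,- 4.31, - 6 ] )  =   [ - 8, - 8, - 6,-5, - 4.31, -2, - 2, - 4/5,- 2/9,  5/12, 0.96,2, 3,  4,5 , 5, 7,  8,9 ]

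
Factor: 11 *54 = 594 = 2^1 * 3^3*11^1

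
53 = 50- - 3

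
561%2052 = 561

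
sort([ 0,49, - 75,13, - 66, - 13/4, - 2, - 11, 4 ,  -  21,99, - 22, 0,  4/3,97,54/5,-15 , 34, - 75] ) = [ - 75, - 75, - 66, - 22, - 21,-15, - 11, -13/4 , - 2 , 0,0,4/3,4, 54/5,13,34,49,97,99] 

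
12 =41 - 29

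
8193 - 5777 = 2416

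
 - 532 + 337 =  - 195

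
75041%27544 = 19953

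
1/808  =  1/808 = 0.00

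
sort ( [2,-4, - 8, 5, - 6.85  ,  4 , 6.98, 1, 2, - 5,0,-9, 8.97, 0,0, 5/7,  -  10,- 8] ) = [ - 10, - 9, - 8, - 8, - 6.85, - 5 , - 4,0,0, 0,5/7, 1,2 , 2,  4, 5,6.98, 8.97] 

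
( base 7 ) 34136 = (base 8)20713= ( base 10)8651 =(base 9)12772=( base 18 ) 18cb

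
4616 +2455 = 7071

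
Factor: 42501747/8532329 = 3^1*13^( - 1 )*1601^1 * 8849^1*656333^( - 1) 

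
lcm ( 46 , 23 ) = 46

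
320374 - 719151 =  - 398777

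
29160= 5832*5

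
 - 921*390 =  - 359190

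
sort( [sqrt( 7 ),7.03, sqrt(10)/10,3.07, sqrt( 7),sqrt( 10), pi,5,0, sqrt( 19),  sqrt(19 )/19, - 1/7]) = [ - 1/7,0,sqrt( 19)/19, sqrt(10 )/10,sqrt(7), sqrt( 7),  3.07,pi,sqrt( 10),sqrt( 19),  5 , 7.03]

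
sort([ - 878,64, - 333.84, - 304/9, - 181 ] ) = [-878,-333.84, - 181, -304/9, 64 ] 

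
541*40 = 21640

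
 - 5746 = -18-5728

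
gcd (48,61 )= 1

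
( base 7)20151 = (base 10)4887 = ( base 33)4G3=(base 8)11427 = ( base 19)da4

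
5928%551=418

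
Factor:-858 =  - 2^1*3^1*11^1*13^1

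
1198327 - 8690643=  -  7492316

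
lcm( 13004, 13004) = 13004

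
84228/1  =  84228 = 84228.00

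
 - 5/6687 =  - 1 + 6682/6687=-0.00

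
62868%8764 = 1520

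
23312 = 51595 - 28283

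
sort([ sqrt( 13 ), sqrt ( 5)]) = [sqrt ( 5), sqrt( 13)]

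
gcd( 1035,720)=45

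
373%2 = 1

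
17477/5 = 17477/5  =  3495.40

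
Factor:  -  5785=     -  5^1 * 13^1 * 89^1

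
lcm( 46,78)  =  1794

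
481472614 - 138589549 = 342883065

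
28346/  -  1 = -28346/1 = - 28346.00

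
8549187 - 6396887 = 2152300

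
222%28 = 26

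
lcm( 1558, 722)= 29602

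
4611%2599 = 2012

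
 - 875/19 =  - 875/19 = -  46.05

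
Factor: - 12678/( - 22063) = 2^1*3^1*2113^1 *22063^(-1 ) 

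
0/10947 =0 = 0.00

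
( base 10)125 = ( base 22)5f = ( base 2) 1111101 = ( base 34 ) 3n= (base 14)8d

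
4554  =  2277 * 2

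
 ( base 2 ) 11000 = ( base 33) O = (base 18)16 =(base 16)18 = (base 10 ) 24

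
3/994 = 3/994 = 0.00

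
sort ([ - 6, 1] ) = [-6,1]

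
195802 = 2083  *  94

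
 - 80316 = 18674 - 98990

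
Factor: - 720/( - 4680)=2^1*13^ ( - 1) = 2/13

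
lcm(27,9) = 27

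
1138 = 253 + 885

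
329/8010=329/8010 = 0.04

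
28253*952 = 26896856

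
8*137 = 1096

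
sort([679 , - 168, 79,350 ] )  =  [ - 168,79,350,679 ]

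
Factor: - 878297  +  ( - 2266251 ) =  - 2^2*11^2*73^1 * 89^1 = - 3144548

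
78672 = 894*88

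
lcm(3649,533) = 47437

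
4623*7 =32361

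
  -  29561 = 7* ( - 4223)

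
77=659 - 582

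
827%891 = 827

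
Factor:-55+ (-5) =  - 2^2*3^1*5^1 = - 60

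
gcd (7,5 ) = 1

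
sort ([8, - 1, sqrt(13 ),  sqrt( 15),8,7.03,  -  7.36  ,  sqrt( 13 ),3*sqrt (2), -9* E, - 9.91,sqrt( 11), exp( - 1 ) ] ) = [ - 9*E,-9.91,-7.36, - 1,exp( - 1),sqrt(11 ),sqrt( 13 ) , sqrt(13 ), sqrt ( 15),3*sqrt(2),7.03,8, 8]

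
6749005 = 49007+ 6699998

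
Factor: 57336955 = 5^1 * 13^1*613^1 * 1439^1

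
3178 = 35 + 3143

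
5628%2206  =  1216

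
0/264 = 0 =0.00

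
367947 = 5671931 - 5303984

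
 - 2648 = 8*(- 331) 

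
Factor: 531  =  3^2*59^1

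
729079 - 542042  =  187037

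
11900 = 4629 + 7271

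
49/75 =49/75 = 0.65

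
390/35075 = 78/7015 = 0.01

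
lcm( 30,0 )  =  0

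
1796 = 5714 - 3918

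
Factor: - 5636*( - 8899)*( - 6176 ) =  - 309755822464 = - 2^7* 11^1*193^1*809^1*1409^1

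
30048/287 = 30048/287 = 104.70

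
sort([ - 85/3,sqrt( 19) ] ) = [ - 85/3, sqrt( 19)]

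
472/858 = 236/429 = 0.55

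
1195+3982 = 5177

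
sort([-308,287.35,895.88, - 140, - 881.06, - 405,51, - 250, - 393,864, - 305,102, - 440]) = [-881.06,-440,-405,-393,-308, - 305, - 250,-140,51,102,287.35,864, 895.88]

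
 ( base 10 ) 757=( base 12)531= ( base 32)nl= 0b1011110101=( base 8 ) 1365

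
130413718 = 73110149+57303569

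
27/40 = 27/40 = 0.68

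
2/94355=2/94355 = 0.00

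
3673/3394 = 1 + 279/3394 =1.08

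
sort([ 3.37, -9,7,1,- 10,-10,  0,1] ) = [-10,-10  , - 9,0,1,1 , 3.37,  7 ] 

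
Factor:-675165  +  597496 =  - 101^1*769^1  =  - 77669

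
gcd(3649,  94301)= 1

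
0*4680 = 0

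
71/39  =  71/39 = 1.82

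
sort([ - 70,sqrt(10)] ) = [ - 70,sqrt(10 ) ]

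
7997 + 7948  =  15945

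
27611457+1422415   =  29033872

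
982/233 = 4 +50/233 = 4.21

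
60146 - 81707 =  - 21561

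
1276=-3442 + 4718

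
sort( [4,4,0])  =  [ 0, 4,  4]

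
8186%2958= 2270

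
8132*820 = 6668240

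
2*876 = 1752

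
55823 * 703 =39243569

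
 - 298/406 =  - 1+54/203 = - 0.73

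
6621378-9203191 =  - 2581813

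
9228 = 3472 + 5756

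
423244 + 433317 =856561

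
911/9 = 101 + 2/9 = 101.22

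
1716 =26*66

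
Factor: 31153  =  31153^1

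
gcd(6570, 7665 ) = 1095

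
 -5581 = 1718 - 7299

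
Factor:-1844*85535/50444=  - 5^1*461^1*12611^( -1)*17107^1=- 39431635/12611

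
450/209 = 450/209 = 2.15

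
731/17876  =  731/17876= 0.04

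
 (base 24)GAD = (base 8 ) 22375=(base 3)110222201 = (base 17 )1fd0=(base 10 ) 9469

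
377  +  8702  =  9079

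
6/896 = 3/448=   0.01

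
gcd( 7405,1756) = 1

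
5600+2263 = 7863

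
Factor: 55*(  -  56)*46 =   -  141680 = -2^4 * 5^1*7^1 *11^1*23^1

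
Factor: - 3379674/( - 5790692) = 1689837/2895346 = 2^( - 1 ) * 3^1 * 97^1*127^ ( - 1)*5807^1*11399^( - 1)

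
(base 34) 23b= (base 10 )2425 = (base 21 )5AA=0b100101111001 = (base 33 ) 27g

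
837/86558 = 837/86558 = 0.01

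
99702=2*49851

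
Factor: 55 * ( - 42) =-2^1*3^1*5^1*7^1*11^1  =  -  2310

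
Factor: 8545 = 5^1*1709^1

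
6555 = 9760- 3205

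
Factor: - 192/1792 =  - 3/28 =- 2^(- 2)*3^1*7^( - 1) 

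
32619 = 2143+30476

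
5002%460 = 402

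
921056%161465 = 113731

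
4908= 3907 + 1001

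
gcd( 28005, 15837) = 3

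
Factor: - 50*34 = - 2^2*5^2*17^1  =  - 1700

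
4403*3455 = 15212365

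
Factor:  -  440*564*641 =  - 2^5*3^1*5^1*11^1*47^1*641^1  =  - 159070560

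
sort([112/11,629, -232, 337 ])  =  [ - 232, 112/11, 337,629 ] 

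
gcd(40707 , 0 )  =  40707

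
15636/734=7818/367=21.30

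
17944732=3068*5849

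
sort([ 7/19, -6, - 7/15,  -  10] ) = [ - 10, - 6, - 7/15,7/19] 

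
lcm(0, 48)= 0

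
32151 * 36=1157436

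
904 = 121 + 783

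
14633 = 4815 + 9818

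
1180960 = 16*73810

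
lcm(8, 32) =32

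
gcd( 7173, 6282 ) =9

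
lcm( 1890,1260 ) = 3780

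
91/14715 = 91/14715 = 0.01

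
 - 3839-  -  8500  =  4661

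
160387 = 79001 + 81386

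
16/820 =4/205  =  0.02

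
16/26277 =16/26277 = 0.00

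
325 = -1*( - 325 ) 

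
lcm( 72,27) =216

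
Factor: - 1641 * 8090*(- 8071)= 107148093990= 2^1*3^1*5^1*7^1 * 547^1*809^1*1153^1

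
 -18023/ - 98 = 18023/98 = 183.91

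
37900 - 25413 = 12487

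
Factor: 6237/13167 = 9/19 = 3^2*19^ (-1)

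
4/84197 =4/84197 = 0.00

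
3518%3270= 248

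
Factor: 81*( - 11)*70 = - 62370 = - 2^1*3^4*5^1*7^1*11^1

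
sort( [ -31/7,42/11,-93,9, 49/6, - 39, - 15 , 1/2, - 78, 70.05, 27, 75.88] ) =[ - 93, - 78, - 39, - 15,-31/7,1/2, 42/11,49/6, 9, 27, 70.05,75.88 ] 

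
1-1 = 0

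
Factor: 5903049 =3^1* 1967683^1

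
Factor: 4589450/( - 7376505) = - 2^1*3^( - 1 ) * 5^1* 19^1 *37^(-1 )*4831^1 *13291^( - 1) = - 917890/1475301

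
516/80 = 6+9/20=6.45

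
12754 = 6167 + 6587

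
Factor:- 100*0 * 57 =0 =0^1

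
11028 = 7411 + 3617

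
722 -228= 494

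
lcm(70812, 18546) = 778932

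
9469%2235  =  529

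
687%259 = 169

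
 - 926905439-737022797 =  - 1663928236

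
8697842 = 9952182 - 1254340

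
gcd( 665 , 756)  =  7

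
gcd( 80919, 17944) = 1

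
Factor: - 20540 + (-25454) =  - 2^1*13^1*29^1*61^1=   - 45994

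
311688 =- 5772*( - 54 )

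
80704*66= 5326464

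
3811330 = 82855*46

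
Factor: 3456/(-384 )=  - 9  =  -  3^2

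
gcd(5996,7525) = 1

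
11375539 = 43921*259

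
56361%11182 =451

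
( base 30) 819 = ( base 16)1c47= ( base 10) 7239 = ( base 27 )9p3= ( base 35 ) 5VT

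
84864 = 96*884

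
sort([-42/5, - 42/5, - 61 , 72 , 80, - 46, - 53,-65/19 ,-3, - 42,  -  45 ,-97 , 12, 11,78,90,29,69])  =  [  -  97,-61 ,  -  53 , - 46, - 45, - 42, - 42/5, - 42/5, - 65/19,-3,11 , 12,29, 69,72,78, 80 , 90]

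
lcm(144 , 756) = 3024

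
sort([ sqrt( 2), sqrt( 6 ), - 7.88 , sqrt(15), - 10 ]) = [ - 10, - 7.88, sqrt( 2),  sqrt( 6), sqrt( 15) ]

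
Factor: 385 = 5^1*7^1 *11^1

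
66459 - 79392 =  - 12933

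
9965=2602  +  7363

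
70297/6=11716 + 1/6 = 11716.17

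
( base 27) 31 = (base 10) 82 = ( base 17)4e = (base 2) 1010010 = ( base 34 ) 2E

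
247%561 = 247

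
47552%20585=6382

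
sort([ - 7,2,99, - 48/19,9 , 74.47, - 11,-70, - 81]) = [ - 81, - 70, - 11, - 7, - 48/19, 2, 9, 74.47,  99 ]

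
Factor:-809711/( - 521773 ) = 569^( - 1)*883^1 = 883/569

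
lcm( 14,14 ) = 14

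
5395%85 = 40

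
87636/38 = 43818/19 = 2306.21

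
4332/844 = 1083/211 =5.13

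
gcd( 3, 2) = 1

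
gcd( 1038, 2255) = 1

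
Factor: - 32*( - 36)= 1152=2^7 * 3^2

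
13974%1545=69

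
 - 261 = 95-356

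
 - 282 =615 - 897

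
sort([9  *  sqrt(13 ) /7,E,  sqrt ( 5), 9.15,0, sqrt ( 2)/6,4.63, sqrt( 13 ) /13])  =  [ 0, sqrt (2 )/6, sqrt( 13 ) /13 , sqrt(5), E, 4.63, 9 * sqrt(13 ) /7, 9.15 ]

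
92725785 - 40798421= 51927364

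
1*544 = 544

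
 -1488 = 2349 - 3837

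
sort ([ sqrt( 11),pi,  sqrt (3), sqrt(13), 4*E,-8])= [ - 8, sqrt (3), pi, sqrt(  11 ), sqrt( 13 ) , 4* E]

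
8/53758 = 4/26879=0.00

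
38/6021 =38/6021 = 0.01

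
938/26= 36  +  1/13 = 36.08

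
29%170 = 29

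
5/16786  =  5/16786 = 0.00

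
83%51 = 32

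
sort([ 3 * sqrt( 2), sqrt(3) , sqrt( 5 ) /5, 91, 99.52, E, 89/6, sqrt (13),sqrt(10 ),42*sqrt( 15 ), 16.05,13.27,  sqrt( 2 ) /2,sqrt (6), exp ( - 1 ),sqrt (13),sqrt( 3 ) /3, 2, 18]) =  [ exp( - 1 ),sqrt( 5)/5,sqrt(3 )/3,sqrt( 2 ) /2, sqrt(3 ), 2, sqrt(6 ), E, sqrt (10),sqrt(13 ),sqrt (13),  3*sqrt (2), 13.27,89/6, 16.05, 18,  91,  99.52, 42*sqrt ( 15)]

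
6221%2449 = 1323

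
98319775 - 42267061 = 56052714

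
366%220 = 146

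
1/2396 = 1/2396 = 0.00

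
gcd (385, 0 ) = 385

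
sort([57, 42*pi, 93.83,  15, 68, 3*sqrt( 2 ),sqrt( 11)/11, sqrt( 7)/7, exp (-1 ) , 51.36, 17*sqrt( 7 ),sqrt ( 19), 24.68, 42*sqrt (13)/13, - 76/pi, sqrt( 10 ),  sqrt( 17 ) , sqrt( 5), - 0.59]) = [ - 76/pi, - 0.59, sqrt( 11)/11, exp( - 1 ) , sqrt( 7) /7, sqrt(5), sqrt( 10 ), sqrt(17 ), 3* sqrt( 2) , sqrt( 19 )  ,  42*sqrt( 13)/13, 15, 24.68 , 17*sqrt( 7 ), 51.36, 57,68,93.83 , 42*pi]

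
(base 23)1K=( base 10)43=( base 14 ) 31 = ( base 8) 53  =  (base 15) 2D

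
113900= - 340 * ( - 335)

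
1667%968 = 699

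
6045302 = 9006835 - 2961533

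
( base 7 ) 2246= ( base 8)1462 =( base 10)818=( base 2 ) 1100110010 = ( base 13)4ac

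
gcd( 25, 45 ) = 5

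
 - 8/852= - 1 + 211/213 = -0.01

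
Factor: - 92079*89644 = - 8254329876 = -2^2*3^2*13^1*73^1*307^1*787^1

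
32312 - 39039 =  - 6727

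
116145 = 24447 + 91698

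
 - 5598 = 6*( - 933)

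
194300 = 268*725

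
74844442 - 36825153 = 38019289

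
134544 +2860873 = 2995417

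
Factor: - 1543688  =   - 2^3*192961^1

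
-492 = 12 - 504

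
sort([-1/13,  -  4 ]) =[ - 4, - 1/13] 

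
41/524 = 41/524 = 0.08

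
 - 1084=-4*271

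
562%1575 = 562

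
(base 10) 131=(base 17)7c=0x83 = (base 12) ab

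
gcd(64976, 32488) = 32488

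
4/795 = 4/795 = 0.01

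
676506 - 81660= 594846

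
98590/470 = 9859/47= 209.77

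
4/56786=2/28393 = 0.00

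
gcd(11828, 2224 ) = 4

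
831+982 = 1813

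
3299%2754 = 545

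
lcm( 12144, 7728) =85008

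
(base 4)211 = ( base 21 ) 1G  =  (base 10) 37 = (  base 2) 100101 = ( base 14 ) 29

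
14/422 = 7/211 = 0.03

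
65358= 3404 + 61954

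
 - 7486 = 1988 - 9474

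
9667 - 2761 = 6906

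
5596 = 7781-2185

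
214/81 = 214/81  =  2.64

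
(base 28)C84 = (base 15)2CC6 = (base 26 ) E6G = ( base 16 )25a4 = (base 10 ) 9636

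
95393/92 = 1036 + 81/92 = 1036.88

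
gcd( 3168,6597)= 9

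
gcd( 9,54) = 9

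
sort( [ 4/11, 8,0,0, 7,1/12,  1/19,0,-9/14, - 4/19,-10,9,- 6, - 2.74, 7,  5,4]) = [ - 10,-6,-2.74,-9/14, - 4/19, 0 , 0, 0, 1/19,1/12, 4/11, 4, 5, 7, 7, 8,  9] 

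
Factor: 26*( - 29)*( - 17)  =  12818 = 2^1*13^1*17^1*29^1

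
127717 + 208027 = 335744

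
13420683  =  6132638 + 7288045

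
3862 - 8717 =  - 4855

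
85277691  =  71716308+13561383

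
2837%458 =89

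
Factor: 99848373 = 3^1*307^1* 108413^1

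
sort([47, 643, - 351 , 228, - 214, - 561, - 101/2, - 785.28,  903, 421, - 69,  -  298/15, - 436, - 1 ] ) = [ - 785.28, - 561,  -  436,-351, - 214, - 69, - 101/2, - 298/15, - 1,  47,228,421,643,  903 ] 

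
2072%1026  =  20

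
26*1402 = 36452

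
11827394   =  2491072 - -9336322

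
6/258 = 1/43 = 0.02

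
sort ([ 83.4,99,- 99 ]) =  [ - 99,83.4,99]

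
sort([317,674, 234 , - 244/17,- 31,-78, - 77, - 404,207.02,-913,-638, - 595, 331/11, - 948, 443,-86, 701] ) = [-948, - 913, - 638, - 595, - 404, - 86 , - 78, - 77, - 31,-244/17, 331/11, 207.02,234 , 317, 443 , 674, 701 ] 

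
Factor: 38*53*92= 185288  =  2^3*19^1*23^1 * 53^1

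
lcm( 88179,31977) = 2909907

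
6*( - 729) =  - 4374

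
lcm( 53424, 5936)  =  53424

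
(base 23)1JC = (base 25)1e3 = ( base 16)3D2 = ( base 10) 978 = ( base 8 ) 1722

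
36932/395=93+197/395= 93.50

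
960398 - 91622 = 868776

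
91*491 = 44681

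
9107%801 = 296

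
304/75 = 304/75 = 4.05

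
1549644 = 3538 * 438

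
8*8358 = 66864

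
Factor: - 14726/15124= - 37/38   =  -2^ ( - 1)*19^( - 1 ) * 37^1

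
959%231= 35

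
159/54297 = 53/18099 = 0.00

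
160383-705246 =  - 544863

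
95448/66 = 1446 + 2/11=1446.18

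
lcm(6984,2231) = 160632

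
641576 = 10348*62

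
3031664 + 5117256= 8148920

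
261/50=5 + 11/50  =  5.22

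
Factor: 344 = 2^3*43^1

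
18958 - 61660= -42702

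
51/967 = 51/967 = 0.05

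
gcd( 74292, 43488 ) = 1812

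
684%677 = 7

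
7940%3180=1580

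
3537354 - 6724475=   -  3187121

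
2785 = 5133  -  2348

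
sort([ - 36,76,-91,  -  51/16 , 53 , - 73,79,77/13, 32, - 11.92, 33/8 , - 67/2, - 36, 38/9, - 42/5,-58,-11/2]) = [-91,-73, - 58 ,  -  36, - 36,- 67/2,- 11.92,-42/5, - 11/2,- 51/16, 33/8,38/9, 77/13, 32, 53, 76, 79]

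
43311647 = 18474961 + 24836686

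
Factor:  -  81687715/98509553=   -  5^1 * 617^1 * 26479^1*98509553^ (-1)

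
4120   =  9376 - 5256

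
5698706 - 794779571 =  - 789080865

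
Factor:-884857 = -884857^1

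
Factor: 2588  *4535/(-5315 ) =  - 2347316/1063= -2^2*647^1 * 907^1*1063^( - 1)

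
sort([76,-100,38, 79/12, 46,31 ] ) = [ - 100,79/12,31, 38,46,76]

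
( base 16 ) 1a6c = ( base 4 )1221230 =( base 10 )6764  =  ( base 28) 8hg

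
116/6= 58/3=19.33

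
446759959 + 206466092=653226051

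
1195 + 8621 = 9816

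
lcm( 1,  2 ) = 2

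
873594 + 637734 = 1511328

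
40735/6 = 40735/6 = 6789.17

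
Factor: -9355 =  - 5^1*1871^1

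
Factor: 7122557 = 13^1*547889^1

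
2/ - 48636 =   -  1 + 24317/24318 = - 0.00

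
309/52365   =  103/17455 =0.01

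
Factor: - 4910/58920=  - 1/12 = - 2^( - 2 ) * 3^( - 1 )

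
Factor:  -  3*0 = 0^1 = 0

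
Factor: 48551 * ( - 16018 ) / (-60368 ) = 388844959/30184 = 2^( - 3 )*7^(-3)*11^( - 1)*47^1*1033^1*8009^1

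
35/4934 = 35/4934 = 0.01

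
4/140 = 1/35 =0.03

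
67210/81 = 67210/81 = 829.75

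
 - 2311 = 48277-50588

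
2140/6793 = 2140/6793 = 0.32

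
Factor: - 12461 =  - 17^1*733^1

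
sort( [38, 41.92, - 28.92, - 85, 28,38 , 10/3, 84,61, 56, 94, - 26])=[ - 85, - 28.92,  -  26,10/3,28, 38, 38, 41.92, 56,  61  ,  84  ,  94]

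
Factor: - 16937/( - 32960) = 2^(-6)*5^( - 1 )*103^( - 1)*16937^1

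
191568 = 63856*3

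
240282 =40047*6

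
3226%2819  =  407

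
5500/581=5500/581 =9.47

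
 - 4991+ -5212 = -10203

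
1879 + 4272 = 6151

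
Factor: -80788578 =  - 2^1*3^1  *  13^1*173^1 * 5987^1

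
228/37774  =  114/18887  =  0.01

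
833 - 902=  -  69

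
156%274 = 156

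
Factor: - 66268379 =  - 1069^1*61991^1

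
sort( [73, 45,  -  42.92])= [ - 42.92, 45, 73]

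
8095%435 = 265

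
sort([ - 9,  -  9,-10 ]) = [ - 10, - 9,-9]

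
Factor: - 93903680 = -2^6*5^1*13^1*22573^1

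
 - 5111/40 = - 128 + 9/40 =- 127.78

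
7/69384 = 1/9912 = 0.00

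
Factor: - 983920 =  - 2^4*5^1 * 7^2 * 251^1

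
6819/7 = 6819/7=   974.14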